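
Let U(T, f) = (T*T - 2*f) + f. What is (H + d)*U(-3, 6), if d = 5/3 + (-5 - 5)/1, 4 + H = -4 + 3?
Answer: -40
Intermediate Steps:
U(T, f) = T² - f (U(T, f) = (T² - 2*f) + f = T² - f)
H = -5 (H = -4 + (-4 + 3) = -4 - 1 = -5)
d = -25/3 (d = 5*(⅓) - 10*1 = 5/3 - 10 = -25/3 ≈ -8.3333)
(H + d)*U(-3, 6) = (-5 - 25/3)*((-3)² - 1*6) = -40*(9 - 6)/3 = -40/3*3 = -40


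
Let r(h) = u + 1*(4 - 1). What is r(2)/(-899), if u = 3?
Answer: -6/899 ≈ -0.0066741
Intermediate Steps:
r(h) = 6 (r(h) = 3 + 1*(4 - 1) = 3 + 1*3 = 3 + 3 = 6)
r(2)/(-899) = 6/(-899) = 6*(-1/899) = -6/899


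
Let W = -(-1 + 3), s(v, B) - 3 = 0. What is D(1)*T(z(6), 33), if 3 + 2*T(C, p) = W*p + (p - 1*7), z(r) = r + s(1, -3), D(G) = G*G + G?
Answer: -43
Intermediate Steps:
s(v, B) = 3 (s(v, B) = 3 + 0 = 3)
W = -2 (W = -1*2 = -2)
D(G) = G + G² (D(G) = G² + G = G + G²)
z(r) = 3 + r (z(r) = r + 3 = 3 + r)
T(C, p) = -5 - p/2 (T(C, p) = -3/2 + (-2*p + (p - 1*7))/2 = -3/2 + (-2*p + (p - 7))/2 = -3/2 + (-2*p + (-7 + p))/2 = -3/2 + (-7 - p)/2 = -3/2 + (-7/2 - p/2) = -5 - p/2)
D(1)*T(z(6), 33) = (1*(1 + 1))*(-5 - ½*33) = (1*2)*(-5 - 33/2) = 2*(-43/2) = -43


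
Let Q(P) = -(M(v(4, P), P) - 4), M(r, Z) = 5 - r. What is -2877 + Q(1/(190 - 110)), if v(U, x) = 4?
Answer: -2874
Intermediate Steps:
Q(P) = 3 (Q(P) = -((5 - 1*4) - 4) = -((5 - 4) - 4) = -(1 - 4) = -1*(-3) = 3)
-2877 + Q(1/(190 - 110)) = -2877 + 3 = -2874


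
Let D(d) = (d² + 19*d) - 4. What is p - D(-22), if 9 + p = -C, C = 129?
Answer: -200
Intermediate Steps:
D(d) = -4 + d² + 19*d
p = -138 (p = -9 - 1*129 = -9 - 129 = -138)
p - D(-22) = -138 - (-4 + (-22)² + 19*(-22)) = -138 - (-4 + 484 - 418) = -138 - 1*62 = -138 - 62 = -200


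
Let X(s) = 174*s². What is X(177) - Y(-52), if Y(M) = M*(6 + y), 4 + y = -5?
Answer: 5451090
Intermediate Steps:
y = -9 (y = -4 - 5 = -9)
Y(M) = -3*M (Y(M) = M*(6 - 9) = M*(-3) = -3*M)
X(177) - Y(-52) = 174*177² - (-3)*(-52) = 174*31329 - 1*156 = 5451246 - 156 = 5451090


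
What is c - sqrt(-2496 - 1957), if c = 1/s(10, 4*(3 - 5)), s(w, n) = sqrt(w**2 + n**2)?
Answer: sqrt(41)/82 - I*sqrt(4453) ≈ 0.078087 - 66.731*I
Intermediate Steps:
s(w, n) = sqrt(n**2 + w**2)
c = sqrt(41)/82 (c = 1/(sqrt((4*(3 - 5))**2 + 10**2)) = 1/(sqrt((4*(-2))**2 + 100)) = 1/(sqrt((-8)**2 + 100)) = 1/(sqrt(64 + 100)) = 1/(sqrt(164)) = 1/(2*sqrt(41)) = sqrt(41)/82 ≈ 0.078087)
c - sqrt(-2496 - 1957) = sqrt(41)/82 - sqrt(-2496 - 1957) = sqrt(41)/82 - sqrt(-4453) = sqrt(41)/82 - I*sqrt(4453)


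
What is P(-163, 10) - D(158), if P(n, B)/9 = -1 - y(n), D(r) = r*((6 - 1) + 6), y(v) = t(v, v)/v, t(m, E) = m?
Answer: -1756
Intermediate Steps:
y(v) = 1 (y(v) = v/v = 1)
D(r) = 11*r (D(r) = r*(5 + 6) = r*11 = 11*r)
P(n, B) = -18 (P(n, B) = 9*(-1 - 1*1) = 9*(-1 - 1) = 9*(-2) = -18)
P(-163, 10) - D(158) = -18 - 11*158 = -18 - 1*1738 = -18 - 1738 = -1756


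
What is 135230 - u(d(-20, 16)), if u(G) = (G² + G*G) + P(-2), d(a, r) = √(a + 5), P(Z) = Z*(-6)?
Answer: 135248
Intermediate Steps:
P(Z) = -6*Z
d(a, r) = √(5 + a)
u(G) = 12 + 2*G² (u(G) = (G² + G*G) - 6*(-2) = (G² + G²) + 12 = 2*G² + 12 = 12 + 2*G²)
135230 - u(d(-20, 16)) = 135230 - (12 + 2*(√(5 - 20))²) = 135230 - (12 + 2*(√(-15))²) = 135230 - (12 + 2*(I*√15)²) = 135230 - (12 + 2*(-15)) = 135230 - (12 - 30) = 135230 - 1*(-18) = 135230 + 18 = 135248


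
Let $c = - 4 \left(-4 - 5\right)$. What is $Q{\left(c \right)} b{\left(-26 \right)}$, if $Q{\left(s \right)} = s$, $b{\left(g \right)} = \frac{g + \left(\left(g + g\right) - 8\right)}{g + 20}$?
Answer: $516$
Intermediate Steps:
$b{\left(g \right)} = \frac{-8 + 3 g}{20 + g}$ ($b{\left(g \right)} = \frac{g + \left(2 g - 8\right)}{20 + g} = \frac{g + \left(-8 + 2 g\right)}{20 + g} = \frac{-8 + 3 g}{20 + g}$)
$c = 36$ ($c = \left(-4\right) \left(-9\right) = 36$)
$Q{\left(c \right)} b{\left(-26 \right)} = 36 \frac{-8 + 3 \left(-26\right)}{20 - 26} = 36 \frac{-8 - 78}{-6} = 36 \left(\left(- \frac{1}{6}\right) \left(-86\right)\right) = 36 \cdot \frac{43}{3} = 516$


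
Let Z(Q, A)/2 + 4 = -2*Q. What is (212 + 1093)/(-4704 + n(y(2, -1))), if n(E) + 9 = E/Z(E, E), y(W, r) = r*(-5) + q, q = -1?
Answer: -7830/28279 ≈ -0.27688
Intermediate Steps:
Z(Q, A) = -8 - 4*Q (Z(Q, A) = -8 + 2*(-2*Q) = -8 - 4*Q)
y(W, r) = -1 - 5*r (y(W, r) = r*(-5) - 1 = -5*r - 1 = -1 - 5*r)
n(E) = -9 + E/(-8 - 4*E)
(212 + 1093)/(-4704 + n(y(2, -1))) = (212 + 1093)/(-4704 + (-72 - 37*(-1 - 5*(-1)))/(4*(2 + (-1 - 5*(-1))))) = 1305/(-4704 + (-72 - 37*(-1 + 5))/(4*(2 + (-1 + 5)))) = 1305/(-4704 + (-72 - 37*4)/(4*(2 + 4))) = 1305/(-4704 + (1/4)*(-72 - 148)/6) = 1305/(-4704 + (1/4)*(1/6)*(-220)) = 1305/(-4704 - 55/6) = 1305/(-28279/6) = 1305*(-6/28279) = -7830/28279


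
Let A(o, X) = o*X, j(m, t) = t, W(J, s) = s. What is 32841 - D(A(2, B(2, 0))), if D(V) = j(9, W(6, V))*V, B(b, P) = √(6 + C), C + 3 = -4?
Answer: 32845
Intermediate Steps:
C = -7 (C = -3 - 4 = -7)
B(b, P) = I (B(b, P) = √(6 - 7) = √(-1) = I)
A(o, X) = X*o
D(V) = V² (D(V) = V*V = V²)
32841 - D(A(2, B(2, 0))) = 32841 - (I*2)² = 32841 - (2*I)² = 32841 - 1*(-4) = 32841 + 4 = 32845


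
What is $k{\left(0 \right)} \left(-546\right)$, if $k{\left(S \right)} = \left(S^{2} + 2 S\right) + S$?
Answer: $0$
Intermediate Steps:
$k{\left(S \right)} = S^{2} + 3 S$
$k{\left(0 \right)} \left(-546\right) = 0 \left(3 + 0\right) \left(-546\right) = 0 \cdot 3 \left(-546\right) = 0 \left(-546\right) = 0$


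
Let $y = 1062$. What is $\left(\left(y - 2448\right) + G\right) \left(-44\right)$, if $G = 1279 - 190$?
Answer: $13068$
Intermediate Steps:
$G = 1089$
$\left(\left(y - 2448\right) + G\right) \left(-44\right) = \left(\left(1062 - 2448\right) + 1089\right) \left(-44\right) = \left(-1386 + 1089\right) \left(-44\right) = \left(-297\right) \left(-44\right) = 13068$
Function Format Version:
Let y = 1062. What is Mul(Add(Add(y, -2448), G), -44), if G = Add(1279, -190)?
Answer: 13068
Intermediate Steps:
G = 1089
Mul(Add(Add(y, -2448), G), -44) = Mul(Add(Add(1062, -2448), 1089), -44) = Mul(Add(-1386, 1089), -44) = Mul(-297, -44) = 13068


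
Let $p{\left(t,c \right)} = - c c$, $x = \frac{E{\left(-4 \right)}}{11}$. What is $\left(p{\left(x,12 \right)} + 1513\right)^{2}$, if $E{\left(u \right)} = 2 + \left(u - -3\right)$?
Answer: $1874161$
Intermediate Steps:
$E{\left(u \right)} = 5 + u$ ($E{\left(u \right)} = 2 + \left(u + 3\right) = 2 + \left(3 + u\right) = 5 + u$)
$x = \frac{1}{11}$ ($x = \frac{5 - 4}{11} = 1 \cdot \frac{1}{11} = \frac{1}{11} \approx 0.090909$)
$p{\left(t,c \right)} = - c^{2}$
$\left(p{\left(x,12 \right)} + 1513\right)^{2} = \left(- 12^{2} + 1513\right)^{2} = \left(\left(-1\right) 144 + 1513\right)^{2} = \left(-144 + 1513\right)^{2} = 1369^{2} = 1874161$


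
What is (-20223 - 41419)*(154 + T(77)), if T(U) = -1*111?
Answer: -2650606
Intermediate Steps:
T(U) = -111
(-20223 - 41419)*(154 + T(77)) = (-20223 - 41419)*(154 - 111) = -61642*43 = -2650606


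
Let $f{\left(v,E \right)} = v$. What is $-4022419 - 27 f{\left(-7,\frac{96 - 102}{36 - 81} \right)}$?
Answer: $-4022230$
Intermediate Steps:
$-4022419 - 27 f{\left(-7,\frac{96 - 102}{36 - 81} \right)} = -4022419 - 27 \left(-7\right) = -4022419 - -189 = -4022419 + 189 = -4022230$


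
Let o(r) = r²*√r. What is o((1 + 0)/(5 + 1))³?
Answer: √6/1679616 ≈ 1.4584e-6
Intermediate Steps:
o(r) = r^(5/2)
o((1 + 0)/(5 + 1))³ = (((1 + 0)/(5 + 1))^(5/2))³ = ((1/6)^(5/2))³ = ((1*(⅙))^(5/2))³ = ((⅙)^(5/2))³ = (√6/216)³ = √6/1679616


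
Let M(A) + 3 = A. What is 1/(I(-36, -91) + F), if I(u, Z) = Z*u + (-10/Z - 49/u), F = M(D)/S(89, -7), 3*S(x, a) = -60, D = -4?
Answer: 4095/13422677 ≈ 0.00030508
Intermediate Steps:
S(x, a) = -20 (S(x, a) = (⅓)*(-60) = -20)
M(A) = -3 + A
F = 7/20 (F = (-3 - 4)/(-20) = -7*(-1/20) = 7/20 ≈ 0.35000)
I(u, Z) = -49/u - 10/Z + Z*u (I(u, Z) = Z*u + (-49/u - 10/Z) = -49/u - 10/Z + Z*u)
1/(I(-36, -91) + F) = 1/((-49/(-36) - 10/(-91) - 91*(-36)) + 7/20) = 1/((-49*(-1/36) - 10*(-1/91) + 3276) + 7/20) = 1/((49/36 + 10/91 + 3276) + 7/20) = 1/(10736995/3276 + 7/20) = 1/(13422677/4095) = 4095/13422677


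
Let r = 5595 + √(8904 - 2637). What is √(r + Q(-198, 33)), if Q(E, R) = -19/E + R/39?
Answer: √(4119531130 + 736164*√6267)/858 ≈ 75.333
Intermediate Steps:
Q(E, R) = -19/E + R/39 (Q(E, R) = -19/E + R*(1/39) = -19/E + R/39)
r = 5595 + √6267 ≈ 5674.2
√(r + Q(-198, 33)) = √((5595 + √6267) + (-19/(-198) + (1/39)*33)) = √((5595 + √6267) + (-19*(-1/198) + 11/13)) = √((5595 + √6267) + (19/198 + 11/13)) = √((5595 + √6267) + 2425/2574) = √(14403955/2574 + √6267)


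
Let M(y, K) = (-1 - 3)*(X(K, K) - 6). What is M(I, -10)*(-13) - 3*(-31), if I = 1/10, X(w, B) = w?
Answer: -739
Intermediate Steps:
I = 1/10 (I = 1*(1/10) = 1/10 ≈ 0.10000)
M(y, K) = 24 - 4*K (M(y, K) = (-1 - 3)*(K - 6) = -4*(-6 + K) = 24 - 4*K)
M(I, -10)*(-13) - 3*(-31) = (24 - 4*(-10))*(-13) - 3*(-31) = (24 + 40)*(-13) + 93 = 64*(-13) + 93 = -832 + 93 = -739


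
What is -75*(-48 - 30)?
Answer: 5850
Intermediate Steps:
-75*(-48 - 30) = -75*(-78) = 5850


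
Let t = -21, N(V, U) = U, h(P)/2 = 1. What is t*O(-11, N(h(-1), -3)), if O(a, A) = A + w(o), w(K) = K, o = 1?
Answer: 42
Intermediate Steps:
h(P) = 2 (h(P) = 2*1 = 2)
O(a, A) = 1 + A (O(a, A) = A + 1 = 1 + A)
t*O(-11, N(h(-1), -3)) = -21*(1 - 3) = -21*(-2) = 42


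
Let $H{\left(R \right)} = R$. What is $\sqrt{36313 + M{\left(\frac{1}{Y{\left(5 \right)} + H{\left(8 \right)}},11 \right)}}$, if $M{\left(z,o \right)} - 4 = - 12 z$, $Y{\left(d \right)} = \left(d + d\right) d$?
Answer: $\frac{\sqrt{30542423}}{29} \approx 190.57$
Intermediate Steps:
$Y{\left(d \right)} = 2 d^{2}$ ($Y{\left(d \right)} = 2 d d = 2 d^{2}$)
$M{\left(z,o \right)} = 4 - 12 z$
$\sqrt{36313 + M{\left(\frac{1}{Y{\left(5 \right)} + H{\left(8 \right)}},11 \right)}} = \sqrt{36313 + \left(4 - \frac{12}{2 \cdot 5^{2} + 8}\right)} = \sqrt{36313 + \left(4 - \frac{12}{2 \cdot 25 + 8}\right)} = \sqrt{36313 + \left(4 - \frac{12}{50 + 8}\right)} = \sqrt{36313 + \left(4 - \frac{12}{58}\right)} = \sqrt{36313 + \left(4 - \frac{6}{29}\right)} = \sqrt{36313 + \frac{110}{29}} = \sqrt{\frac{1053187}{29}} = \frac{\sqrt{30542423}}{29}$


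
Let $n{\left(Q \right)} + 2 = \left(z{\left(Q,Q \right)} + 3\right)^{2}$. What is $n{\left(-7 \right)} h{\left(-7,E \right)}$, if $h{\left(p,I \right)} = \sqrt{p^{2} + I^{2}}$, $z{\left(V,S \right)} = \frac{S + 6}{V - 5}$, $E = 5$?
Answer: $\frac{1081 \sqrt{74}}{144} \approx 64.577$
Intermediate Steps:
$z{\left(V,S \right)} = \frac{6 + S}{-5 + V}$
$h{\left(p,I \right)} = \sqrt{I^{2} + p^{2}}$
$n{\left(Q \right)} = -2 + \left(3 + \frac{6 + Q}{-5 + Q}\right)^{2}$ ($n{\left(Q \right)} = -2 + \left(\frac{6 + Q}{-5 + Q} + 3\right)^{2} = -2 + \left(3 + \frac{6 + Q}{-5 + Q}\right)^{2}$)
$n{\left(-7 \right)} h{\left(-7,E \right)} = \left(-2 + \frac{\left(-9 + 4 \left(-7\right)\right)^{2}}{\left(-5 - 7\right)^{2}}\right) \sqrt{5^{2} + \left(-7\right)^{2}} = \left(-2 + \frac{\left(-9 - 28\right)^{2}}{144}\right) \sqrt{25 + 49} = \left(-2 + \left(-37\right)^{2} \cdot \frac{1}{144}\right) \sqrt{74} = \left(-2 + 1369 \cdot \frac{1}{144}\right) \sqrt{74} = \left(-2 + \frac{1369}{144}\right) \sqrt{74} = \frac{1081 \sqrt{74}}{144}$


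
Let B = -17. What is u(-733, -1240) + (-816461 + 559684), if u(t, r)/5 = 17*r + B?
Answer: -362262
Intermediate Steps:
u(t, r) = -85 + 85*r (u(t, r) = 5*(17*r - 17) = 5*(-17 + 17*r) = -85 + 85*r)
u(-733, -1240) + (-816461 + 559684) = (-85 + 85*(-1240)) + (-816461 + 559684) = (-85 - 105400) - 256777 = -105485 - 256777 = -362262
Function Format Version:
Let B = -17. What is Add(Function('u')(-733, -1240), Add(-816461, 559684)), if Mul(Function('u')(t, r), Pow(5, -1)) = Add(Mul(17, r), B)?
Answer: -362262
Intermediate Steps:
Function('u')(t, r) = Add(-85, Mul(85, r)) (Function('u')(t, r) = Mul(5, Add(Mul(17, r), -17)) = Mul(5, Add(-17, Mul(17, r))) = Add(-85, Mul(85, r)))
Add(Function('u')(-733, -1240), Add(-816461, 559684)) = Add(Add(-85, Mul(85, -1240)), Add(-816461, 559684)) = Add(Add(-85, -105400), -256777) = Add(-105485, -256777) = -362262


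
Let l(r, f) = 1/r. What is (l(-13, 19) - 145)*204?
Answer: -384744/13 ≈ -29596.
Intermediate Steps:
(l(-13, 19) - 145)*204 = (1/(-13) - 145)*204 = (-1/13 - 145)*204 = -1886/13*204 = -384744/13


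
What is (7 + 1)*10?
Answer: 80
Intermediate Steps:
(7 + 1)*10 = 8*10 = 80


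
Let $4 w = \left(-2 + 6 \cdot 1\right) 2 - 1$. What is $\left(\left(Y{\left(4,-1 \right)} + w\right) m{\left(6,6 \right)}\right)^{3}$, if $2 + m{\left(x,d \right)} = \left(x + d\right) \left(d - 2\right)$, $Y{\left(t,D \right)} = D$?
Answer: $\frac{328509}{8} \approx 41064.0$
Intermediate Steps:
$m{\left(x,d \right)} = -2 + \left(-2 + d\right) \left(d + x\right)$ ($m{\left(x,d \right)} = -2 + \left(x + d\right) \left(d - 2\right) = -2 + \left(d + x\right) \left(-2 + d\right) = -2 + \left(-2 + d\right) \left(d + x\right)$)
$w = \frac{7}{4}$ ($w = \frac{\left(-2 + 6 \cdot 1\right) 2 - 1}{4} = \frac{\left(-2 + 6\right) 2 - 1}{4} = \frac{4 \cdot 2 - 1}{4} = \frac{8 - 1}{4} = \frac{1}{4} \cdot 7 = \frac{7}{4} \approx 1.75$)
$\left(\left(Y{\left(4,-1 \right)} + w\right) m{\left(6,6 \right)}\right)^{3} = \left(\left(-1 + \frac{7}{4}\right) \left(-2 + 6^{2} - 12 - 12 + 6 \cdot 6\right)\right)^{3} = \left(\frac{3 \left(-2 + 36 - 12 - 12 + 36\right)}{4}\right)^{3} = \left(\frac{3}{4} \cdot 46\right)^{3} = \left(\frac{69}{2}\right)^{3} = \frac{328509}{8}$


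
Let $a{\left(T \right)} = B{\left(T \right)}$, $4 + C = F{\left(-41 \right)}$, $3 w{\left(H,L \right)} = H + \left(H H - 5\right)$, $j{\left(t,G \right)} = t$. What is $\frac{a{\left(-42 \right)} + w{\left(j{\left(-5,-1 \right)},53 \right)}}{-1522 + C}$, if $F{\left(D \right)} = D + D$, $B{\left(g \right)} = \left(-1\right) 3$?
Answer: $- \frac{1}{804} \approx -0.0012438$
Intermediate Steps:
$B{\left(g \right)} = -3$
$F{\left(D \right)} = 2 D$
$w{\left(H,L \right)} = - \frac{5}{3} + \frac{H}{3} + \frac{H^{2}}{3}$ ($w{\left(H,L \right)} = \frac{H + \left(H H - 5\right)}{3} = \frac{H + \left(H^{2} - 5\right)}{3} = \frac{H + \left(-5 + H^{2}\right)}{3} = \frac{-5 + H + H^{2}}{3} = - \frac{5}{3} + \frac{H}{3} + \frac{H^{2}}{3}$)
$C = -86$ ($C = -4 + 2 \left(-41\right) = -4 - 82 = -86$)
$a{\left(T \right)} = -3$
$\frac{a{\left(-42 \right)} + w{\left(j{\left(-5,-1 \right)},53 \right)}}{-1522 + C} = \frac{-3 + \left(- \frac{5}{3} + \frac{1}{3} \left(-5\right) + \frac{\left(-5\right)^{2}}{3}\right)}{-1522 - 86} = \frac{-3 - -5}{-1608} = \left(-3 - -5\right) \left(- \frac{1}{1608}\right) = \left(-3 + 5\right) \left(- \frac{1}{1608}\right) = 2 \left(- \frac{1}{1608}\right) = - \frac{1}{804}$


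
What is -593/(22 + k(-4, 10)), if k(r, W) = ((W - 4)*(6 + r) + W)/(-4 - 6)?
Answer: -2965/99 ≈ -29.949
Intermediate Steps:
k(r, W) = -W/10 - (-4 + W)*(6 + r)/10 (k(r, W) = ((-4 + W)*(6 + r) + W)/(-10) = (W + (-4 + W)*(6 + r))*(-1/10) = -W/10 - (-4 + W)*(6 + r)/10)
-593/(22 + k(-4, 10)) = -593/(22 + (12/5 - 7/10*10 + (2/5)*(-4) - 1/10*10*(-4))) = -593/(22 + (12/5 - 7 - 8/5 + 4)) = -593/(22 - 11/5) = -593/(99/5) = (5/99)*(-593) = -2965/99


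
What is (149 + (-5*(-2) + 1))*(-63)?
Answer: -10080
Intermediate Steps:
(149 + (-5*(-2) + 1))*(-63) = (149 + (10 + 1))*(-63) = (149 + 11)*(-63) = 160*(-63) = -10080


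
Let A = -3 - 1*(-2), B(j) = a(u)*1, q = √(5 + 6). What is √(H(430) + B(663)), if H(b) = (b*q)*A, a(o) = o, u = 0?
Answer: I*11^(¼)*√430 ≈ 37.764*I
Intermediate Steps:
q = √11 ≈ 3.3166
B(j) = 0 (B(j) = 0*1 = 0)
A = -1 (A = -3 + 2 = -1)
H(b) = -b*√11 (H(b) = (b*√11)*(-1) = -b*√11)
√(H(430) + B(663)) = √(-1*430*√11 + 0) = √(-430*√11 + 0) = √(-430*√11) = I*11^(¼)*√430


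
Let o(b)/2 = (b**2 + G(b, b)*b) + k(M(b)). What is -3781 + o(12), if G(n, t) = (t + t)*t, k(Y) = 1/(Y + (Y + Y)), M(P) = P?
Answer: 61543/18 ≈ 3419.1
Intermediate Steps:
k(Y) = 1/(3*Y) (k(Y) = 1/(Y + 2*Y) = 1/(3*Y))
G(n, t) = 2*t**2 (G(n, t) = (2*t)*t = 2*t**2)
o(b) = 2*b**2 + 4*b**3 + 2/(3*b) (o(b) = 2*((b**2 + (2*b**2)*b) + 1/(3*b)) = 2*((b**2 + 2*b**3) + 1/(3*b)) = 2*(b**2 + 2*b**3 + 1/(3*b)) = 2*b**2 + 4*b**3 + 2/(3*b))
-3781 + o(12) = -3781 + (2/3)*(1 + 3*12**3*(1 + 2*12))/12 = -3781 + (2/3)*(1/12)*(1 + 3*1728*(1 + 24)) = -3781 + (2/3)*(1/12)*(1 + 3*1728*25) = -3781 + (2/3)*(1/12)*(1 + 129600) = -3781 + (2/3)*(1/12)*129601 = -3781 + 129601/18 = 61543/18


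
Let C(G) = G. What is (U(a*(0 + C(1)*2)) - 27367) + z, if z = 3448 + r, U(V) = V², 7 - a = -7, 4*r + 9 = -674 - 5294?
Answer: -98517/4 ≈ -24629.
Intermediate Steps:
r = -5977/4 (r = -9/4 + (-674 - 5294)/4 = -9/4 + (¼)*(-5968) = -9/4 - 1492 = -5977/4 ≈ -1494.3)
a = 14 (a = 7 - 1*(-7) = 7 + 7 = 14)
z = 7815/4 (z = 3448 - 5977/4 = 7815/4 ≈ 1953.8)
(U(a*(0 + C(1)*2)) - 27367) + z = ((14*(0 + 1*2))² - 27367) + 7815/4 = ((14*(0 + 2))² - 27367) + 7815/4 = ((14*2)² - 27367) + 7815/4 = (28² - 27367) + 7815/4 = (784 - 27367) + 7815/4 = -26583 + 7815/4 = -98517/4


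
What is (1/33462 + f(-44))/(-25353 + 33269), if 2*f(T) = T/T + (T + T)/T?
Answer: 25097/132442596 ≈ 0.00018949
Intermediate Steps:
f(T) = 3/2 (f(T) = (T/T + (T + T)/T)/2 = (1 + (2*T)/T)/2 = (1 + 2)/2 = (½)*3 = 3/2)
(1/33462 + f(-44))/(-25353 + 33269) = (1/33462 + 3/2)/(-25353 + 33269) = (1/33462 + 3/2)/7916 = (25097/16731)*(1/7916) = 25097/132442596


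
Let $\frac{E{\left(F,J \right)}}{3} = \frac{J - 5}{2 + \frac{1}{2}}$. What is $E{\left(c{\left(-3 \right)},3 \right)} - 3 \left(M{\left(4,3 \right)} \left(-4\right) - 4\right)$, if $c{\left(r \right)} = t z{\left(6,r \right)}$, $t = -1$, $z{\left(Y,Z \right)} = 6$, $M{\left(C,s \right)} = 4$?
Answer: $\frac{288}{5} \approx 57.6$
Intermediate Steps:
$c{\left(r \right)} = -6$ ($c{\left(r \right)} = \left(-1\right) 6 = -6$)
$E{\left(F,J \right)} = -6 + \frac{6 J}{5}$ ($E{\left(F,J \right)} = 3 \frac{J - 5}{2 + \frac{1}{2}} = 3 \frac{-5 + J}{2 + \frac{1}{2}} = 3 \frac{-5 + J}{\frac{5}{2}} = 3 \left(-5 + J\right) \frac{2}{5} = 3 \left(-2 + \frac{2 J}{5}\right) = -6 + \frac{6 J}{5}$)
$E{\left(c{\left(-3 \right)},3 \right)} - 3 \left(M{\left(4,3 \right)} \left(-4\right) - 4\right) = \left(-6 + \frac{6}{5} \cdot 3\right) - 3 \left(4 \left(-4\right) - 4\right) = \left(-6 + \frac{18}{5}\right) - 3 \left(-16 - 4\right) = - \frac{12}{5} - -60 = - \frac{12}{5} + 60 = \frac{288}{5}$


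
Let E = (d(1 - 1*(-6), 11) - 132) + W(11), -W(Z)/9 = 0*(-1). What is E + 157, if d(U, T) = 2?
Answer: 27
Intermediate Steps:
W(Z) = 0 (W(Z) = -0*(-1) = -9*0 = 0)
E = -130 (E = (2 - 132) + 0 = -130 + 0 = -130)
E + 157 = -130 + 157 = 27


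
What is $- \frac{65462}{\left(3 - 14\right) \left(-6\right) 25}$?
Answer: $- \frac{32731}{825} \approx -39.674$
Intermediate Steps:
$- \frac{65462}{\left(3 - 14\right) \left(-6\right) 25} = - \frac{65462}{\left(-11\right) \left(-6\right) 25} = - \frac{65462}{66 \cdot 25} = - \frac{65462}{1650} = \left(-65462\right) \frac{1}{1650} = - \frac{32731}{825}$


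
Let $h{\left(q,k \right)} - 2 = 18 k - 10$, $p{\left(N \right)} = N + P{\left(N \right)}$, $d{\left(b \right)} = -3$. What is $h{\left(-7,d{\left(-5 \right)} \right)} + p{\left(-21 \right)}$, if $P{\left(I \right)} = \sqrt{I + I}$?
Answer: $-83 + i \sqrt{42} \approx -83.0 + 6.4807 i$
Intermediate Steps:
$P{\left(I \right)} = \sqrt{2} \sqrt{I}$ ($P{\left(I \right)} = \sqrt{2 I} = \sqrt{2} \sqrt{I}$)
$p{\left(N \right)} = N + \sqrt{2} \sqrt{N}$
$h{\left(q,k \right)} = -8 + 18 k$ ($h{\left(q,k \right)} = 2 + \left(18 k - 10\right) = 2 + \left(-10 + 18 k\right) = -8 + 18 k$)
$h{\left(-7,d{\left(-5 \right)} \right)} + p{\left(-21 \right)} = \left(-8 + 18 \left(-3\right)\right) - \left(21 - \sqrt{2} \sqrt{-21}\right) = \left(-8 - 54\right) - \left(21 - \sqrt{2} i \sqrt{21}\right) = -62 - \left(21 - i \sqrt{42}\right) = -83 + i \sqrt{42}$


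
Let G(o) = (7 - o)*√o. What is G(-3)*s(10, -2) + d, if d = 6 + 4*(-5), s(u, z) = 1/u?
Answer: -14 + I*√3 ≈ -14.0 + 1.732*I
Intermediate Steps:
G(o) = √o*(7 - o)
d = -14 (d = 6 - 20 = -14)
G(-3)*s(10, -2) + d = (√(-3)*(7 - 1*(-3)))/10 - 14 = ((I*√3)*(7 + 3))*(⅒) - 14 = ((I*√3)*10)*(⅒) - 14 = (10*I*√3)*(⅒) - 14 = I*√3 - 14 = -14 + I*√3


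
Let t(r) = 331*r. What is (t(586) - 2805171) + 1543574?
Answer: -1067631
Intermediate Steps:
(t(586) - 2805171) + 1543574 = (331*586 - 2805171) + 1543574 = (193966 - 2805171) + 1543574 = -2611205 + 1543574 = -1067631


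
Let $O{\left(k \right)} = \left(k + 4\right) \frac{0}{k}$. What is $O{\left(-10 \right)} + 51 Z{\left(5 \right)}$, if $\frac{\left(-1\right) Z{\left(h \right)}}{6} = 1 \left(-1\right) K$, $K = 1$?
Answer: $306$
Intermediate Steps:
$O{\left(k \right)} = 0$ ($O{\left(k \right)} = \left(4 + k\right) 0 = 0$)
$Z{\left(h \right)} = 6$ ($Z{\left(h \right)} = - 6 \cdot 1 \left(-1\right) 1 = - 6 \left(\left(-1\right) 1\right) = \left(-6\right) \left(-1\right) = 6$)
$O{\left(-10 \right)} + 51 Z{\left(5 \right)} = 0 + 51 \cdot 6 = 0 + 306 = 306$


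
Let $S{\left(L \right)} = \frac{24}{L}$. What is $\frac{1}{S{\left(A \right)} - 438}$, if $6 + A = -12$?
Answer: $- \frac{3}{1318} \approx -0.0022762$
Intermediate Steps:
$A = -18$ ($A = -6 - 12 = -18$)
$\frac{1}{S{\left(A \right)} - 438} = \frac{1}{\frac{24}{-18} - 438} = \frac{1}{24 \left(- \frac{1}{18}\right) - 438} = \frac{1}{- \frac{4}{3} - 438} = \frac{1}{- \frac{1318}{3}} = - \frac{3}{1318}$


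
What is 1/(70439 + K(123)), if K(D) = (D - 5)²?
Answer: 1/84363 ≈ 1.1854e-5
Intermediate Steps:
K(D) = (-5 + D)²
1/(70439 + K(123)) = 1/(70439 + (-5 + 123)²) = 1/(70439 + 118²) = 1/(70439 + 13924) = 1/84363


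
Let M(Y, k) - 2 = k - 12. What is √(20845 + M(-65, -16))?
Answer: √20819 ≈ 144.29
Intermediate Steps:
M(Y, k) = -10 + k (M(Y, k) = 2 + (k - 12) = 2 + (-12 + k) = -10 + k)
√(20845 + M(-65, -16)) = √(20845 + (-10 - 16)) = √(20845 - 26) = √20819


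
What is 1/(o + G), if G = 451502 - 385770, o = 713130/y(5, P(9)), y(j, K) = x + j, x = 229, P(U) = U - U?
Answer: 39/2682403 ≈ 1.4539e-5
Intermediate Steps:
P(U) = 0
y(j, K) = 229 + j
o = 118855/39 (o = 713130/(229 + 5) = 713130/234 = 713130*(1/234) = 118855/39 ≈ 3047.6)
G = 65732
1/(o + G) = 1/(118855/39 + 65732) = 1/(2682403/39) = 39/2682403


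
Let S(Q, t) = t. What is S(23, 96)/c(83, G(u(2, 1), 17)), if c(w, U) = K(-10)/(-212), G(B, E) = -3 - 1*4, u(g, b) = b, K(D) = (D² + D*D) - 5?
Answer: -6784/65 ≈ -104.37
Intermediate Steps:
K(D) = -5 + 2*D² (K(D) = (D² + D²) - 5 = 2*D² - 5 = -5 + 2*D²)
G(B, E) = -7 (G(B, E) = -3 - 4 = -7)
c(w, U) = -195/212 (c(w, U) = (-5 + 2*(-10)²)/(-212) = (-5 + 2*100)*(-1/212) = (-5 + 200)*(-1/212) = 195*(-1/212) = -195/212)
S(23, 96)/c(83, G(u(2, 1), 17)) = 96/(-195/212) = 96*(-212/195) = -6784/65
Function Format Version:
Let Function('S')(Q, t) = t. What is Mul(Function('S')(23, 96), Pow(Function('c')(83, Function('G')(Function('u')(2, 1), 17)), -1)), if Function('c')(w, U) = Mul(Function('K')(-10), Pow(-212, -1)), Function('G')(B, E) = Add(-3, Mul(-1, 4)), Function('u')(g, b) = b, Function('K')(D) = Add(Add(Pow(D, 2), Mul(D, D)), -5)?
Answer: Rational(-6784, 65) ≈ -104.37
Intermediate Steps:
Function('K')(D) = Add(-5, Mul(2, Pow(D, 2))) (Function('K')(D) = Add(Add(Pow(D, 2), Pow(D, 2)), -5) = Add(Mul(2, Pow(D, 2)), -5) = Add(-5, Mul(2, Pow(D, 2))))
Function('G')(B, E) = -7 (Function('G')(B, E) = Add(-3, -4) = -7)
Function('c')(w, U) = Rational(-195, 212) (Function('c')(w, U) = Mul(Add(-5, Mul(2, Pow(-10, 2))), Pow(-212, -1)) = Mul(Add(-5, Mul(2, 100)), Rational(-1, 212)) = Mul(Add(-5, 200), Rational(-1, 212)) = Mul(195, Rational(-1, 212)) = Rational(-195, 212))
Mul(Function('S')(23, 96), Pow(Function('c')(83, Function('G')(Function('u')(2, 1), 17)), -1)) = Mul(96, Pow(Rational(-195, 212), -1)) = Mul(96, Rational(-212, 195)) = Rational(-6784, 65)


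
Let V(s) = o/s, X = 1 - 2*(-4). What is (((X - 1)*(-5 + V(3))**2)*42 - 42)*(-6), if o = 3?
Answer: -32004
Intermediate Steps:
X = 9 (X = 1 + 8 = 9)
V(s) = 3/s
(((X - 1)*(-5 + V(3))**2)*42 - 42)*(-6) = (((9 - 1)*(-5 + 3/3)**2)*42 - 42)*(-6) = ((8*(-5 + 3*(1/3))**2)*42 - 42)*(-6) = ((8*(-5 + 1)**2)*42 - 42)*(-6) = ((8*(-4)**2)*42 - 42)*(-6) = ((8*16)*42 - 42)*(-6) = (128*42 - 42)*(-6) = (5376 - 42)*(-6) = 5334*(-6) = -32004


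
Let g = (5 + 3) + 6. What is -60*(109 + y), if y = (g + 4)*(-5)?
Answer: -1140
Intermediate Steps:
g = 14 (g = 8 + 6 = 14)
y = -90 (y = (14 + 4)*(-5) = 18*(-5) = -90)
-60*(109 + y) = -60*(109 - 90) = -60*19 = -1140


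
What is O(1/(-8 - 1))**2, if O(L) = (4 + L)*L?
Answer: 1225/6561 ≈ 0.18671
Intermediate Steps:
O(L) = L*(4 + L)
O(1/(-8 - 1))**2 = ((4 + 1/(-8 - 1))/(-8 - 1))**2 = ((4 + 1/(-9))/(-9))**2 = (-(4 - 1/9)/9)**2 = (-1/9*35/9)**2 = (-35/81)**2 = 1225/6561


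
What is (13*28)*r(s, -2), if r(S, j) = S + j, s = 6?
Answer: 1456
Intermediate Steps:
(13*28)*r(s, -2) = (13*28)*(6 - 2) = 364*4 = 1456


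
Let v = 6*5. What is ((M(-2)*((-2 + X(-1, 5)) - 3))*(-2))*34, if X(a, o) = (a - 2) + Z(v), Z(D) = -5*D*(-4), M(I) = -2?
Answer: 80512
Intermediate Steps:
v = 30
Z(D) = 20*D
X(a, o) = 598 + a (X(a, o) = (a - 2) + 20*30 = (-2 + a) + 600 = 598 + a)
((M(-2)*((-2 + X(-1, 5)) - 3))*(-2))*34 = (-2*((-2 + (598 - 1)) - 3)*(-2))*34 = (-2*((-2 + 597) - 3)*(-2))*34 = (-2*(595 - 3)*(-2))*34 = (-2*592*(-2))*34 = -1184*(-2)*34 = 2368*34 = 80512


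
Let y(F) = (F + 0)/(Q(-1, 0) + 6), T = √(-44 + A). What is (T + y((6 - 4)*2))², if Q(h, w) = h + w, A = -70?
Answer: -2834/25 + 8*I*√114/5 ≈ -113.36 + 17.083*I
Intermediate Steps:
T = I*√114 (T = √(-44 - 70) = √(-114) = I*√114 ≈ 10.677*I)
y(F) = F/5 (y(F) = (F + 0)/((-1 + 0) + 6) = F/(-1 + 6) = F/5)
(T + y((6 - 4)*2))² = (I*√114 + ((6 - 4)*2)/5)² = (I*√114 + (2*2)/5)² = (I*√114 + (⅕)*4)² = (I*√114 + ⅘)² = (⅘ + I*√114)²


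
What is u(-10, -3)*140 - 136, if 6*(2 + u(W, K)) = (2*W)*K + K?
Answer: 914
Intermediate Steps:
u(W, K) = -2 + K/6 + K*W/3 (u(W, K) = -2 + ((2*W)*K + K)/6 = -2 + (2*K*W + K)/6 = -2 + (K + 2*K*W)/6 = -2 + (K/6 + K*W/3) = -2 + K/6 + K*W/3)
u(-10, -3)*140 - 136 = (-2 + (⅙)*(-3) + (⅓)*(-3)*(-10))*140 - 136 = (-2 - ½ + 10)*140 - 136 = (15/2)*140 - 136 = 1050 - 136 = 914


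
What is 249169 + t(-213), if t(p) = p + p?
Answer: 248743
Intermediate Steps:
t(p) = 2*p
249169 + t(-213) = 249169 + 2*(-213) = 249169 - 426 = 248743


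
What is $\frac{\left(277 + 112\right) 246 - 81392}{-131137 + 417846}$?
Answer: $\frac{14302}{286709} \approx 0.049883$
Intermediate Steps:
$\frac{\left(277 + 112\right) 246 - 81392}{-131137 + 417846} = \frac{389 \cdot 246 - 81392}{286709} = \left(95694 - 81392\right) \frac{1}{286709} = 14302 \cdot \frac{1}{286709} = \frac{14302}{286709}$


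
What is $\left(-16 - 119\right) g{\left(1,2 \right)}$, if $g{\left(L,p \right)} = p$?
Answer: $-270$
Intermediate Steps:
$\left(-16 - 119\right) g{\left(1,2 \right)} = \left(-16 - 119\right) 2 = \left(-135\right) 2 = -270$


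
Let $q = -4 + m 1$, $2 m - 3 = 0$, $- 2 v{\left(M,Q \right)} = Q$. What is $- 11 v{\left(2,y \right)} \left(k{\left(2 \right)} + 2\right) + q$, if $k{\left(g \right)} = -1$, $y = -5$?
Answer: $-30$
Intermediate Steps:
$v{\left(M,Q \right)} = - \frac{Q}{2}$
$m = \frac{3}{2}$ ($m = \frac{3}{2} + \frac{1}{2} \cdot 0 = \frac{3}{2} + 0 = \frac{3}{2} \approx 1.5$)
$q = - \frac{5}{2}$ ($q = -4 + \frac{3}{2} \cdot 1 = -4 + \frac{3}{2} = - \frac{5}{2} \approx -2.5$)
$- 11 v{\left(2,y \right)} \left(k{\left(2 \right)} + 2\right) + q = - 11 \left(- \frac{1}{2}\right) \left(-5\right) \left(-1 + 2\right) - \frac{5}{2} = - 11 \cdot \frac{5}{2} \cdot 1 - \frac{5}{2} = \left(-11\right) \frac{5}{2} - \frac{5}{2} = - \frac{55}{2} - \frac{5}{2} = -30$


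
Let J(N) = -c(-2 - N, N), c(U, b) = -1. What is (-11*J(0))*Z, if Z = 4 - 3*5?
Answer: 121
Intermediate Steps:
Z = -11 (Z = 4 - 15 = -11)
J(N) = 1 (J(N) = -1*(-1) = 1)
(-11*J(0))*Z = -11*1*(-11) = -11*(-11) = 121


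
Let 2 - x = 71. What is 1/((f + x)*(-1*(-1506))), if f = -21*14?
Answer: -1/546678 ≈ -1.8292e-6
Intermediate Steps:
f = -294
x = -69 (x = 2 - 1*71 = 2 - 71 = -69)
1/((f + x)*(-1*(-1506))) = 1/((-294 - 69)*(-1*(-1506))) = 1/(-363*1506) = 1/(-546678) = -1/546678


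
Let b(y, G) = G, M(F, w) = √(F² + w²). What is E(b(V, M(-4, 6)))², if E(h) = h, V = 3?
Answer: 52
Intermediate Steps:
E(b(V, M(-4, 6)))² = (√((-4)² + 6²))² = (√(16 + 36))² = (√52)² = (2*√13)² = 52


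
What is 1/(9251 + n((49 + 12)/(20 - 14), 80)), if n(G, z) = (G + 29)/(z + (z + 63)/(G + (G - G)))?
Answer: 34428/318507763 ≈ 0.00010809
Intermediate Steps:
n(G, z) = (29 + G)/(z + (63 + z)/G) (n(G, z) = (29 + G)/(z + (63 + z)/(G + 0)) = (29 + G)/(z + (63 + z)/G))
1/(9251 + n((49 + 12)/(20 - 14), 80)) = 1/(9251 + ((49 + 12)/(20 - 14))*(29 + (49 + 12)/(20 - 14))/(63 + 80 + ((49 + 12)/(20 - 14))*80)) = 1/(9251 + (61/6)*(29 + 61/6)/(63 + 80 + (61/6)*80)) = 1/(9251 + (61*(⅙))*(29 + 61*(⅙))/(63 + 80 + (61*(⅙))*80)) = 1/(9251 + 61*(29 + 61/6)/(6*(63 + 80 + (61/6)*80))) = 1/(9251 + (61/6)*(235/6)/(63 + 80 + 2440/3)) = 1/(9251 + (61/6)*(235/6)/(2869/3)) = 1/(9251 + (61/6)*(3/2869)*(235/6)) = 1/(9251 + 14335/34428) = 1/(318507763/34428) = 34428/318507763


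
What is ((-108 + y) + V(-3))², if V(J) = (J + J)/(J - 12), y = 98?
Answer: 2304/25 ≈ 92.160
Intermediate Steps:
V(J) = 2*J/(-12 + J) (V(J) = (2*J)/(-12 + J) = 2*J/(-12 + J))
((-108 + y) + V(-3))² = ((-108 + 98) + 2*(-3)/(-12 - 3))² = (-10 + 2*(-3)/(-15))² = (-10 + 2*(-3)*(-1/15))² = (-10 + ⅖)² = (-48/5)² = 2304/25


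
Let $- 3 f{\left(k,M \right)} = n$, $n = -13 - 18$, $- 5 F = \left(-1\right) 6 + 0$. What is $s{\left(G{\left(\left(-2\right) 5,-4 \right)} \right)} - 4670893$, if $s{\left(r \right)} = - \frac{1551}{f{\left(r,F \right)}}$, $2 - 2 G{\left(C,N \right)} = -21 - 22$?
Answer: $- \frac{144802336}{31} \approx -4.671 \cdot 10^{6}$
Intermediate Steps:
$F = \frac{6}{5}$ ($F = - \frac{\left(-1\right) 6 + 0}{5} = - \frac{-6 + 0}{5} = \left(- \frac{1}{5}\right) \left(-6\right) = \frac{6}{5} \approx 1.2$)
$n = -31$ ($n = -13 - 18 = -31$)
$f{\left(k,M \right)} = \frac{31}{3}$ ($f{\left(k,M \right)} = \left(- \frac{1}{3}\right) \left(-31\right) = \frac{31}{3}$)
$G{\left(C,N \right)} = \frac{45}{2}$ ($G{\left(C,N \right)} = 1 - \frac{-21 - 22}{2} = 1 - - \frac{43}{2} = 1 + \frac{43}{2} = \frac{45}{2}$)
$s{\left(r \right)} = - \frac{4653}{31}$ ($s{\left(r \right)} = - \frac{1551}{\frac{31}{3}} = \left(-1551\right) \frac{3}{31} = - \frac{4653}{31}$)
$s{\left(G{\left(\left(-2\right) 5,-4 \right)} \right)} - 4670893 = - \frac{4653}{31} - 4670893 = - \frac{144802336}{31}$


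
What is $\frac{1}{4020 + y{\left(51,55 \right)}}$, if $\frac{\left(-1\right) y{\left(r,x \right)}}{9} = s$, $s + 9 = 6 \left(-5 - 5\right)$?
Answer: $\frac{1}{4641} \approx 0.00021547$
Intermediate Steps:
$s = -69$ ($s = -9 + 6 \left(-5 - 5\right) = -9 + 6 \left(-10\right) = -9 - 60 = -69$)
$y{\left(r,x \right)} = 621$ ($y{\left(r,x \right)} = \left(-9\right) \left(-69\right) = 621$)
$\frac{1}{4020 + y{\left(51,55 \right)}} = \frac{1}{4020 + 621} = \frac{1}{4641}$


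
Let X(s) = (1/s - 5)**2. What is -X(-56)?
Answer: -78961/3136 ≈ -25.179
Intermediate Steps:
X(s) = (-5 + 1/s)**2
-X(-56) = -(-1 + 5*(-56))**2/(-56)**2 = -(-1 - 280)**2/3136 = -(-281)**2/3136 = -78961/3136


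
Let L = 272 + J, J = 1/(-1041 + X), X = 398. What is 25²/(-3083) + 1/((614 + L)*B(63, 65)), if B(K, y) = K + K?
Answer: -44861656381/221303357226 ≈ -0.20272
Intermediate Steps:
B(K, y) = 2*K
J = -1/643 (J = 1/(-1041 + 398) = 1/(-643) = -1/643 ≈ -0.0015552)
L = 174895/643 (L = 272 - 1/643 = 174895/643 ≈ 272.00)
25²/(-3083) + 1/((614 + L)*B(63, 65)) = 25²/(-3083) + 1/((614 + 174895/643)*((2*63))) = 625*(-1/3083) + 1/((569697/643)*126) = -625/3083 + (643/569697)*(1/126) = -625/3083 + 643/71781822 = -44861656381/221303357226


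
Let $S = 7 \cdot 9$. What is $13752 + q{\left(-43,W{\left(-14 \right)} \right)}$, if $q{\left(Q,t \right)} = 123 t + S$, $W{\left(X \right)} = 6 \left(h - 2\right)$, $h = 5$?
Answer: $16029$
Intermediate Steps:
$S = 63$
$W{\left(X \right)} = 18$ ($W{\left(X \right)} = 6 \left(5 - 2\right) = 6 \cdot 3 = 18$)
$q{\left(Q,t \right)} = 63 + 123 t$ ($q{\left(Q,t \right)} = 123 t + 63 = 63 + 123 t$)
$13752 + q{\left(-43,W{\left(-14 \right)} \right)} = 13752 + \left(63 + 123 \cdot 18\right) = 13752 + \left(63 + 2214\right) = 13752 + 2277 = 16029$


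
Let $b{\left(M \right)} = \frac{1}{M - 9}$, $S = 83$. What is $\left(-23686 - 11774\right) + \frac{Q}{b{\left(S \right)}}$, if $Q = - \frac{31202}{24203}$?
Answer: $- \frac{860547328}{24203} \approx -35555.0$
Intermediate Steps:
$b{\left(M \right)} = \frac{1}{-9 + M}$
$Q = - \frac{31202}{24203}$ ($Q = \left(-31202\right) \frac{1}{24203} = - \frac{31202}{24203} \approx -1.2892$)
$\left(-23686 - 11774\right) + \frac{Q}{b{\left(S \right)}} = \left(-23686 - 11774\right) - \frac{31202}{24203 \frac{1}{-9 + 83}} = -35460 - \frac{31202}{24203 \cdot \frac{1}{74}} = -35460 - \frac{31202 \frac{1}{\frac{1}{74}}}{24203} = -35460 - \frac{2308948}{24203} = - \frac{860547328}{24203}$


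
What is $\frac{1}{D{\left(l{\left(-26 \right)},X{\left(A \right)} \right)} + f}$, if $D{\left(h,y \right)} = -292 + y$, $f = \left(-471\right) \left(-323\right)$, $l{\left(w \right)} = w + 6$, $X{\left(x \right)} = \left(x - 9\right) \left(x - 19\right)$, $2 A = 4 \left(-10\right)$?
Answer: $\frac{1}{152972} \approx 6.5371 \cdot 10^{-6}$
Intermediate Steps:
$A = -20$ ($A = \frac{4 \left(-10\right)}{2} = \frac{1}{2} \left(-40\right) = -20$)
$X{\left(x \right)} = \left(-19 + x\right) \left(-9 + x\right)$ ($X{\left(x \right)} = \left(-9 + x\right) \left(-19 + x\right) = \left(-19 + x\right) \left(-9 + x\right)$)
$l{\left(w \right)} = 6 + w$
$f = 152133$
$\frac{1}{D{\left(l{\left(-26 \right)},X{\left(A \right)} \right)} + f} = \frac{1}{\left(-292 + \left(171 + \left(-20\right)^{2} - -560\right)\right) + 152133} = \frac{1}{\left(-292 + \left(171 + 400 + 560\right)\right) + 152133} = \frac{1}{\left(-292 + 1131\right) + 152133} = \frac{1}{839 + 152133} = \frac{1}{152972}$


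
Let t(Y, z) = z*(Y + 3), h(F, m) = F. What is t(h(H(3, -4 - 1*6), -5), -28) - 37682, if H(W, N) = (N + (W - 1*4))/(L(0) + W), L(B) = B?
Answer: -112990/3 ≈ -37663.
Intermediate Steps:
H(W, N) = (-4 + N + W)/W (H(W, N) = (N + (W - 1*4))/(0 + W) = (N + (W - 4))/W = (N + (-4 + W))/W = (-4 + N + W)/W)
t(Y, z) = z*(3 + Y)
t(h(H(3, -4 - 1*6), -5), -28) - 37682 = -28*(3 + (-4 + (-4 - 1*6) + 3)/3) - 37682 = -28*(3 + (-4 + (-4 - 6) + 3)/3) - 37682 = -28*(3 + (-4 - 10 + 3)/3) - 37682 = -28*(3 + (⅓)*(-11)) - 37682 = -28*(3 - 11/3) - 37682 = -28*(-⅔) - 37682 = 56/3 - 37682 = -112990/3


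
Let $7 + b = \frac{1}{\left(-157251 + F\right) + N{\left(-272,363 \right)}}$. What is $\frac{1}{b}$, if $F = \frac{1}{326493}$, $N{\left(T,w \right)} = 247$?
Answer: $- \frac{51260706971}{358825275290} \approx -0.14286$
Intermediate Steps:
$F = \frac{1}{326493} \approx 3.0629 \cdot 10^{-6}$
$b = - \frac{358825275290}{51260706971}$ ($b = -7 + \frac{1}{\left(-157251 + \frac{1}{326493}\right) + 247} = -7 + \frac{1}{- \frac{51341350742}{326493} + 247} = -7 + \frac{1}{- \frac{51260706971}{326493}} = -7 - \frac{326493}{51260706971} = - \frac{358825275290}{51260706971} \approx -7.0$)
$\frac{1}{b} = \frac{1}{- \frac{358825275290}{51260706971}} = - \frac{51260706971}{358825275290}$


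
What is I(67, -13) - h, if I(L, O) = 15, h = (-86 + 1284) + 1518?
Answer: -2701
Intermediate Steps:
h = 2716 (h = 1198 + 1518 = 2716)
I(67, -13) - h = 15 - 1*2716 = 15 - 2716 = -2701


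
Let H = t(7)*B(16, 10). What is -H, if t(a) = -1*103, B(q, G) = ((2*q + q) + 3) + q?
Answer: 6901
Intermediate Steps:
B(q, G) = 3 + 4*q (B(q, G) = (3*q + 3) + q = (3 + 3*q) + q = 3 + 4*q)
t(a) = -103
H = -6901 (H = -103*(3 + 4*16) = -103*(3 + 64) = -103*67 = -6901)
-H = -1*(-6901) = 6901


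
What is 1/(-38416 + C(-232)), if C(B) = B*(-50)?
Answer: -1/26816 ≈ -3.7291e-5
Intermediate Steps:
C(B) = -50*B
1/(-38416 + C(-232)) = 1/(-38416 - 50*(-232)) = 1/(-38416 + 11600) = 1/(-26816) = -1/26816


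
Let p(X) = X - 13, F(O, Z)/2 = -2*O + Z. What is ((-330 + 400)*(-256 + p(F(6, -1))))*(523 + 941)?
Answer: -30231600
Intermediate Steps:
F(O, Z) = -4*O + 2*Z (F(O, Z) = 2*(-2*O + Z) = 2*(Z - 2*O) = -4*O + 2*Z)
p(X) = -13 + X
((-330 + 400)*(-256 + p(F(6, -1))))*(523 + 941) = ((-330 + 400)*(-256 + (-13 + (-4*6 + 2*(-1)))))*(523 + 941) = (70*(-256 + (-13 + (-24 - 2))))*1464 = (70*(-256 + (-13 - 26)))*1464 = (70*(-256 - 39))*1464 = (70*(-295))*1464 = -20650*1464 = -30231600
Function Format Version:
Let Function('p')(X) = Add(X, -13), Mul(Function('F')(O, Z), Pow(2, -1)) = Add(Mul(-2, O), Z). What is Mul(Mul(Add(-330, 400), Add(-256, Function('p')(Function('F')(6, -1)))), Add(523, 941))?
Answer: -30231600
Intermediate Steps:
Function('F')(O, Z) = Add(Mul(-4, O), Mul(2, Z)) (Function('F')(O, Z) = Mul(2, Add(Mul(-2, O), Z)) = Mul(2, Add(Z, Mul(-2, O))) = Add(Mul(-4, O), Mul(2, Z)))
Function('p')(X) = Add(-13, X)
Mul(Mul(Add(-330, 400), Add(-256, Function('p')(Function('F')(6, -1)))), Add(523, 941)) = Mul(Mul(Add(-330, 400), Add(-256, Add(-13, Add(Mul(-4, 6), Mul(2, -1))))), Add(523, 941)) = Mul(Mul(70, Add(-256, Add(-13, Add(-24, -2)))), 1464) = Mul(Mul(70, Add(-256, Add(-13, -26))), 1464) = Mul(Mul(70, Add(-256, -39)), 1464) = Mul(Mul(70, -295), 1464) = Mul(-20650, 1464) = -30231600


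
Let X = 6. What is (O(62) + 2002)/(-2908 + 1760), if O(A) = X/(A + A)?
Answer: -124127/71176 ≈ -1.7439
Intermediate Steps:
O(A) = 3/A (O(A) = 6/(A + A) = 6/((2*A)) = 6*(1/(2*A)) = 3/A)
(O(62) + 2002)/(-2908 + 1760) = (3/62 + 2002)/(-2908 + 1760) = (3*(1/62) + 2002)/(-1148) = (3/62 + 2002)*(-1/1148) = (124127/62)*(-1/1148) = -124127/71176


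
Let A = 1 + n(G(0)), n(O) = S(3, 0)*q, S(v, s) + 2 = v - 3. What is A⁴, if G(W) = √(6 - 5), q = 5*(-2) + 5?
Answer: 14641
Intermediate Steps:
S(v, s) = -5 + v (S(v, s) = -2 + (v - 3) = -2 + (-3 + v) = -5 + v)
q = -5 (q = -10 + 5 = -5)
G(W) = 1 (G(W) = √1 = 1)
n(O) = 10 (n(O) = (-5 + 3)*(-5) = -2*(-5) = 10)
A = 11 (A = 1 + 10 = 11)
A⁴ = 11⁴ = 14641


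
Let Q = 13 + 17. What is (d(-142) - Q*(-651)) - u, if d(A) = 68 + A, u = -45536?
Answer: 64992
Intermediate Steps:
Q = 30
(d(-142) - Q*(-651)) - u = ((68 - 142) - 30*(-651)) - 1*(-45536) = (-74 - 1*(-19530)) + 45536 = (-74 + 19530) + 45536 = 19456 + 45536 = 64992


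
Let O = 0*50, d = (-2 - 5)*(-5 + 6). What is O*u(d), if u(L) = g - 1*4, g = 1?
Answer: 0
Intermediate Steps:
d = -7 (d = -7*1 = -7)
u(L) = -3 (u(L) = 1 - 1*4 = 1 - 4 = -3)
O = 0
O*u(d) = 0*(-3) = 0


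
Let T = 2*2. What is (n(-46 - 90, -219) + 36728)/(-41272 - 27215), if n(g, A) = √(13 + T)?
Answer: -36728/68487 - √17/68487 ≈ -0.53634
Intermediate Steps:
T = 4
n(g, A) = √17 (n(g, A) = √(13 + 4) = √17)
(n(-46 - 90, -219) + 36728)/(-41272 - 27215) = (√17 + 36728)/(-41272 - 27215) = (36728 + √17)/(-68487) = (36728 + √17)*(-1/68487) = -36728/68487 - √17/68487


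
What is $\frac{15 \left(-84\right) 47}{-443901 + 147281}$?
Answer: $\frac{2961}{14831} \approx 0.19965$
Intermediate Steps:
$\frac{15 \left(-84\right) 47}{-443901 + 147281} = \frac{\left(-1260\right) 47}{-296620} = \left(-59220\right) \left(- \frac{1}{296620}\right) = \frac{2961}{14831}$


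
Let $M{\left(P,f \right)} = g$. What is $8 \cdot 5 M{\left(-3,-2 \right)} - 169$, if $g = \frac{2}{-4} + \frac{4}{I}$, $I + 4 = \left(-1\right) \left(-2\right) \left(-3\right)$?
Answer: $-205$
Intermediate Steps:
$I = -10$ ($I = -4 + \left(-1\right) \left(-2\right) \left(-3\right) = -4 + 2 \left(-3\right) = -4 - 6 = -10$)
$g = - \frac{9}{10}$ ($g = \frac{2}{-4} + \frac{4}{-10} = 2 \left(- \frac{1}{4}\right) + 4 \left(- \frac{1}{10}\right) = - \frac{1}{2} - \frac{2}{5} = - \frac{9}{10} \approx -0.9$)
$M{\left(P,f \right)} = - \frac{9}{10}$
$8 \cdot 5 M{\left(-3,-2 \right)} - 169 = 8 \cdot 5 \left(- \frac{9}{10}\right) - 169 = 40 \left(- \frac{9}{10}\right) - 169 = -36 - 169 = -205$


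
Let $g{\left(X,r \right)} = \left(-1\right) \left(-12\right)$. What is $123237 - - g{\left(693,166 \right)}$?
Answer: $123249$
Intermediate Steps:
$g{\left(X,r \right)} = 12$
$123237 - - g{\left(693,166 \right)} = 123237 - \left(-1\right) 12 = 123237 - -12 = 123237 + 12 = 123249$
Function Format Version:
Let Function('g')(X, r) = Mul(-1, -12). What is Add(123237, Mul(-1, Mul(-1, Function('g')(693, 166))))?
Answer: 123249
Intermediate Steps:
Function('g')(X, r) = 12
Add(123237, Mul(-1, Mul(-1, Function('g')(693, 166)))) = Add(123237, Mul(-1, Mul(-1, 12))) = Add(123237, Mul(-1, -12)) = Add(123237, 12) = 123249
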